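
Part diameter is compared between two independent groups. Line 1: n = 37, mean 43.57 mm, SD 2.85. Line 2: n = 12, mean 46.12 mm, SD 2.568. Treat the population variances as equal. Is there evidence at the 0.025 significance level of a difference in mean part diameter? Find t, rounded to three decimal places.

Let group 1 = line 1, group 2 = line 2. H0: μ_1 = μ_2; H1: μ_1 ≠ μ_2 (two-sample pooled-variance t-test, two-sided).
s_p² = [(37−1)·2.85² + (12−1)·2.568²]/(37+12−2) = 7.76491
t = (43.57 − 46.12)/√[7.76491·(1/37 + 1/12)] = -2.755
df = n₁ + n₂ − 2 = 47
Two-sided p-value ≈ 0.0083
Since p ≈ 0.0083 < α = 0.025, reject H0; the data support H1.

-2.755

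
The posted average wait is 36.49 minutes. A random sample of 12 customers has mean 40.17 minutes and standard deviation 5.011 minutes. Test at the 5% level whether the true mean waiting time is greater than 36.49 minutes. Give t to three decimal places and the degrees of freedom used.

t = 2.544, df = 11

H0: μ = 36.49; H1: μ > 36.49 (one-sample t-test, right-tailed).
t = (x̄ − μ₀)/(s/√n) = (40.17 − 36.49)/(5.011/√12) = 2.544
df = n − 1 = 11
p-value = P(T ≥ 2.544) ≈ 0.014
Since p ≈ 0.014 < α = 0.05, reject H0; the data support H1.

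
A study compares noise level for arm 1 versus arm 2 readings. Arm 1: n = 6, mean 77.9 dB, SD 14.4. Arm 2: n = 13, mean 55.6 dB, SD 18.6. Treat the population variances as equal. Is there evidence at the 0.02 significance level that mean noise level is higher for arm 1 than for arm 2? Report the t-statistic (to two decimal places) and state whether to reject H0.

t = 2.59; reject H0

Let group 1 = arm 1, group 2 = arm 2. H0: μ_1 = μ_2; H1: μ_1 > μ_2 (two-sample pooled-variance t-test, right-tailed).
s_p² = [(6−1)·14.4² + (13−1)·18.6²]/(6+13−2) = 305.195
t = (77.9 − 55.6)/√[305.195·(1/6 + 1/13)] = 2.59
df = n₁ + n₂ − 2 = 17
p-value = P(T ≥ 2.59) ≈ 0.010
Since p ≈ 0.010 < α = 0.02, reject H0; the data support H1.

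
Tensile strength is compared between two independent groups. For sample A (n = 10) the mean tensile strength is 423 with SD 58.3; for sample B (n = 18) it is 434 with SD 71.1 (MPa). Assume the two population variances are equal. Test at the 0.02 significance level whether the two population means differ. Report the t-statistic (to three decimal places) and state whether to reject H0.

Let group 1 = sample A, group 2 = sample B. H0: μ_1 = μ_2; H1: μ_1 ≠ μ_2 (two-sample pooled-variance t-test, two-sided).
s_p² = [(10−1)·58.3² + (18−1)·71.1²]/(10+18−2) = 4481.87
t = (423 − 434)/√[4481.87·(1/10 + 1/18)] = -0.417
df = n₁ + n₂ − 2 = 26
Two-sided p-value ≈ 0.680
Since p ≈ 0.680 > α = 0.02, fail to reject H0; the evidence is not statistically significant.

t = -0.417; fail to reject H0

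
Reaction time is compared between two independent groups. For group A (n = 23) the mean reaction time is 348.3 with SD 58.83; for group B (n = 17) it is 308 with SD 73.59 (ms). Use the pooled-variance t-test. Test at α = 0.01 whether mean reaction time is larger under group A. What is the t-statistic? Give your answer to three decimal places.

Let group 1 = group A, group 2 = group B. H0: μ_1 = μ_2; H1: μ_1 > μ_2 (two-sample pooled-variance t-test, right-tailed).
s_p² = [(23−1)·58.83² + (17−1)·73.59²]/(23+17−2) = 4283.92
t = (348.3 − 308)/√[4283.92·(1/23 + 1/17)] = 1.925
df = n₁ + n₂ − 2 = 38
p-value = P(T ≥ 1.925) ≈ 0.031
Since p ≈ 0.031 > α = 0.01, fail to reject H0; the data do not provide sufficient evidence against H0.

1.925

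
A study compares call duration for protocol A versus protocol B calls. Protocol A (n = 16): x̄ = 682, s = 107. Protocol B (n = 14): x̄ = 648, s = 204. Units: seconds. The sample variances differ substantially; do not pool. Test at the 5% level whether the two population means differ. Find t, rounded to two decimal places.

Let group 1 = protocol A, group 2 = protocol B. H0: μ_1 = μ_2; H1: μ_1 ≠ μ_2 (Welch's two-sample t-test, two-sided).
t = (x̄_1 − x̄_2)/√(s_1²/n_1 + s_2²/n_2) = (682 − 648)/√(107²/16 + 204²/14) = 0.56
Welch–Satterthwaite df ≈ 19.06
Two-sided p-value ≈ 0.582
Since p ≈ 0.582 > α = 0.05, fail to reject H0; the data do not provide sufficient evidence against H0.

0.56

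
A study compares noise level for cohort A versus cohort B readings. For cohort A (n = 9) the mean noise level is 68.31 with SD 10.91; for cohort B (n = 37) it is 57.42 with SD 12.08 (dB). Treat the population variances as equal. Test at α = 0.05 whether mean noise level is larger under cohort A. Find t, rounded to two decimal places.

Let group 1 = cohort A, group 2 = cohort B. H0: μ_1 = μ_2; H1: μ_1 > μ_2 (two-sample pooled-variance t-test, right-tailed).
s_p² = [(9−1)·10.91² + (37−1)·12.08²]/(9+37−2) = 141.036
t = (68.31 − 57.42)/√[141.036·(1/9 + 1/37)] = 2.47
df = n₁ + n₂ − 2 = 44
p-value = P(T ≥ 2.47) ≈ 0.009
Since p ≈ 0.009 < α = 0.05, reject H0; the evidence is statistically significant.

2.47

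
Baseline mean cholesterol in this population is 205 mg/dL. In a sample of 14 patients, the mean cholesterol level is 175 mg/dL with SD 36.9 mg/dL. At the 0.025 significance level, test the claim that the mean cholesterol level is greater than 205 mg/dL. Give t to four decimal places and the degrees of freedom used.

H0: μ = 205; H1: μ > 205 (one-sample t-test, right-tailed).
t = (x̄ − μ₀)/(s/√n) = (175 − 205)/(36.9/√14) = -3.0420
df = n − 1 = 13
p-value = P(T ≥ -3.0420) ≈ 0.995
Since p ≈ 0.995 > α = 0.025, fail to reject H0; the evidence is not statistically significant.

t = -3.0420, df = 13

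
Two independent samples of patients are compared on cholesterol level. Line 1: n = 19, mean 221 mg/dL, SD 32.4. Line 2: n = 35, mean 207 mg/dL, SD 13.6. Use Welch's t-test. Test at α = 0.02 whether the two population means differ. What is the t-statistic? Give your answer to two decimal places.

1.80

Let group 1 = line 1, group 2 = line 2. H0: μ_1 = μ_2; H1: μ_1 ≠ μ_2 (Welch's two-sample t-test, two-sided).
t = (x̄_1 − x̄_2)/√(s_1²/n_1 + s_2²/n_2) = (221 − 207)/√(32.4²/19 + 13.6²/35) = 1.80
Welch–Satterthwaite df ≈ 21.50
Two-sided p-value ≈ 0.086
Since p ≈ 0.086 > α = 0.02, fail to reject H0; the data do not provide sufficient evidence against H0.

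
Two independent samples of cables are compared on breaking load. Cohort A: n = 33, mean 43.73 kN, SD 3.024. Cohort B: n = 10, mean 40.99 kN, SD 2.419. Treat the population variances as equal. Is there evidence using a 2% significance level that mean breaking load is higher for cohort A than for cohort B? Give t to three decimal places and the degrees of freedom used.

Let group 1 = cohort A, group 2 = cohort B. H0: μ_1 = μ_2; H1: μ_1 > μ_2 (two-sample pooled-variance t-test, right-tailed).
s_p² = [(33−1)·3.024² + (10−1)·2.419²]/(33+10−2) = 8.42172
t = (43.73 − 40.99)/√[8.42172·(1/33 + 1/10)] = 2.616
df = n₁ + n₂ − 2 = 41
p-value = P(T ≥ 2.616) ≈ 0.006
Since p ≈ 0.006 < α = 0.02, reject H0; the evidence is statistically significant.

t = 2.616, df = 41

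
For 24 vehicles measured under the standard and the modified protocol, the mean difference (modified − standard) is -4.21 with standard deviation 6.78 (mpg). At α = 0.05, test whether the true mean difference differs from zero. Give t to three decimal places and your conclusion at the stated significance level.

H0: μ_d = 0; H1: μ_d ≠ 0 (paired t-test on the differences, two-sided).
t = d̄/(s_d/√n) = -4.21/(6.78/√24) = -3.042
df = n − 1 = 23
Two-sided p-value ≈ 0.0058
Since p ≈ 0.0058 < α = 0.05, reject H0; the data support H1.

t = -3.042; reject H0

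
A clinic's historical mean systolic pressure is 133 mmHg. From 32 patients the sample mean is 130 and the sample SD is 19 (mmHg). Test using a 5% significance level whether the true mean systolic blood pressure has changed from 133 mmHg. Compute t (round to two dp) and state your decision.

t = -0.89; fail to reject H0

H0: μ = 133; H1: μ ≠ 133 (one-sample t-test, two-sided).
t = (x̄ − μ₀)/(s/√n) = (130 − 133)/(19/√32) = -0.89
df = n − 1 = 31
Two-sided p-value ≈ 0.379
Since p ≈ 0.379 > α = 0.05, fail to reject H0; the evidence is not statistically significant.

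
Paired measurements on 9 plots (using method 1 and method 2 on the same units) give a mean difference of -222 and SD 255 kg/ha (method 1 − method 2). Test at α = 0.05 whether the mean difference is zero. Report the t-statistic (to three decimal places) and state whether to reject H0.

H0: μ_d = 0; H1: μ_d ≠ 0 (paired t-test on the differences, two-sided).
t = d̄/(s_d/√n) = -222/(255/√9) = -2.612
df = n − 1 = 8
Two-sided p-value ≈ 0.031
Since p ≈ 0.031 < α = 0.05, reject H0; the data support H1.

t = -2.612; reject H0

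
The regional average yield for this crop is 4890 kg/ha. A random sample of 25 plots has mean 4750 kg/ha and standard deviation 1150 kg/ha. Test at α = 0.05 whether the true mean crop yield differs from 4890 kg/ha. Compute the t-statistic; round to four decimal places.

H0: μ = 4890; H1: μ ≠ 4890 (one-sample t-test, two-sided).
t = (x̄ − μ₀)/(s/√n) = (4750 − 4890)/(1150/√25) = -0.6087
df = n − 1 = 24
Two-sided p-value ≈ 0.5484
Since p ≈ 0.5484 > α = 0.05, fail to reject H0; the data do not provide sufficient evidence against H0.

-0.6087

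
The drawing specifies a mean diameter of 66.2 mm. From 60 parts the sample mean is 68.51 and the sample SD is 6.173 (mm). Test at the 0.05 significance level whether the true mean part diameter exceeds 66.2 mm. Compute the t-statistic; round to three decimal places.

H0: μ = 66.2; H1: μ > 66.2 (one-sample t-test, right-tailed).
t = (x̄ − μ₀)/(s/√n) = (68.51 − 66.2)/(6.173/√60) = 2.899
df = n − 1 = 59
p-value = P(T ≥ 2.899) ≈ 0.003
Since p ≈ 0.003 < α = 0.05, reject H0; the data support H1.

2.899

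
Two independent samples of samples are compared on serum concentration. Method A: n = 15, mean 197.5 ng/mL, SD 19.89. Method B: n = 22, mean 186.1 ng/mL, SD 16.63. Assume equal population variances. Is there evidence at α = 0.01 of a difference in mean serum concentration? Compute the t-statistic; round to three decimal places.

Let group 1 = method A, group 2 = method B. H0: μ_1 = μ_2; H1: μ_1 ≠ μ_2 (two-sample pooled-variance t-test, two-sided).
s_p² = [(15−1)·19.89² + (22−1)·16.63²]/(15+22−2) = 324.179
t = (197.5 − 186.1)/√[324.179·(1/15 + 1/22)] = 1.891
df = n₁ + n₂ − 2 = 35
Two-sided p-value ≈ 0.0669
Since p ≈ 0.0669 > α = 0.01, fail to reject H0; the data do not provide sufficient evidence against H0.

1.891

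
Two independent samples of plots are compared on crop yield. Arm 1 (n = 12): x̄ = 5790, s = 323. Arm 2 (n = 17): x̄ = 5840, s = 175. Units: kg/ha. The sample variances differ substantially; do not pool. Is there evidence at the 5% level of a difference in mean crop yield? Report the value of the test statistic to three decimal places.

Let group 1 = arm 1, group 2 = arm 2. H0: μ_1 = μ_2; H1: μ_1 ≠ μ_2 (Welch's two-sample t-test, two-sided).
t = (x̄_1 − x̄_2)/√(s_1²/n_1 + s_2²/n_2) = (5790 − 5840)/√(323²/12 + 175²/17) = -0.488
Welch–Satterthwaite df ≈ 15.57
Two-sided p-value ≈ 0.632
Since p ≈ 0.632 > α = 0.05, fail to reject H0; the data do not provide sufficient evidence against H0.

-0.488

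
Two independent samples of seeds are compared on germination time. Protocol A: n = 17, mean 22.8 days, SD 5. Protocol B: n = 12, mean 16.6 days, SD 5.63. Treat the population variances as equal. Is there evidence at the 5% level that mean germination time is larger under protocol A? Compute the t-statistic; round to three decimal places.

3.123

Let group 1 = protocol A, group 2 = protocol B. H0: μ_1 = μ_2; H1: μ_1 > μ_2 (two-sample pooled-variance t-test, right-tailed).
s_p² = [(17−1)·5² + (12−1)·5.63²]/(17+12−2) = 27.7284
t = (22.8 − 16.6)/√[27.7284·(1/17 + 1/12)] = 3.123
df = n₁ + n₂ − 2 = 27
p-value = P(T ≥ 3.123) ≈ 0.0021
Since p ≈ 0.0021 < α = 0.05, reject H0; the evidence is statistically significant.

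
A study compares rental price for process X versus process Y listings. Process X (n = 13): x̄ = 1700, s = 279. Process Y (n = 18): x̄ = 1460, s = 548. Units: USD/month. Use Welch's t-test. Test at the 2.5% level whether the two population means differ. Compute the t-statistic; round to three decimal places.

1.594

Let group 1 = process X, group 2 = process Y. H0: μ_1 = μ_2; H1: μ_1 ≠ μ_2 (Welch's two-sample t-test, two-sided).
t = (x̄_1 − x̄_2)/√(s_1²/n_1 + s_2²/n_2) = (1700 − 1460)/√(279²/13 + 548²/18) = 1.594
Welch–Satterthwaite df ≈ 26.55
Two-sided p-value ≈ 0.1228
Since p ≈ 0.1228 > α = 0.025, fail to reject H0; the evidence is not statistically significant.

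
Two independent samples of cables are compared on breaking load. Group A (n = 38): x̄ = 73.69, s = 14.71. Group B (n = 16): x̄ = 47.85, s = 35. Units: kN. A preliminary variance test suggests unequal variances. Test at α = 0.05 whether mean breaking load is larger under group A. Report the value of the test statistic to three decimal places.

Let group 1 = group A, group 2 = group B. H0: μ_1 = μ_2; H1: μ_1 > μ_2 (Welch's two-sample t-test, right-tailed).
t = (x̄_1 − x̄_2)/√(s_1²/n_1 + s_2²/n_2) = (73.69 − 47.85)/√(14.71²/38 + 35²/16) = 2.849
Welch–Satterthwaite df ≈ 17.28
p-value = P(T ≥ 2.849) ≈ 0.0055
Since p ≈ 0.0055 < α = 0.05, reject H0; the data support H1.

2.849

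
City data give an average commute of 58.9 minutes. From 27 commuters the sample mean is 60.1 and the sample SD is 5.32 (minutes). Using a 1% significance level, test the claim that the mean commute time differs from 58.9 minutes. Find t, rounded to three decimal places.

H0: μ = 58.9; H1: μ ≠ 58.9 (one-sample t-test, two-sided).
t = (x̄ − μ₀)/(s/√n) = (60.1 − 58.9)/(5.32/√27) = 1.172
df = n − 1 = 26
Two-sided p-value ≈ 0.2518
Since p ≈ 0.2518 > α = 0.01, fail to reject H0; the evidence is not statistically significant.

1.172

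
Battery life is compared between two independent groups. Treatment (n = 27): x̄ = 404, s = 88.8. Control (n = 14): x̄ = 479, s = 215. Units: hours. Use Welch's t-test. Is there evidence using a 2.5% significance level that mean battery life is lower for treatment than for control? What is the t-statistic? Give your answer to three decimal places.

Let group 1 = treatment, group 2 = control. H0: μ_1 = μ_2; H1: μ_1 < μ_2 (Welch's two-sample t-test, left-tailed).
t = (x̄_1 − x̄_2)/√(s_1²/n_1 + s_2²/n_2) = (404 − 479)/√(88.8²/27 + 215²/14) = -1.251
Welch–Satterthwaite df ≈ 15.34
p-value = P(T ≤ -1.251) ≈ 0.1148
Since p ≈ 0.1148 > α = 0.025, fail to reject H0; the data do not provide sufficient evidence against H0.

-1.251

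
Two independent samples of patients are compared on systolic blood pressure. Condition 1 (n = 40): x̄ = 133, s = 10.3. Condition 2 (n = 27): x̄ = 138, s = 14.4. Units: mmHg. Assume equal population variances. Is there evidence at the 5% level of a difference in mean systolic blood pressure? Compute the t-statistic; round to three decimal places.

-1.658

Let group 1 = condition 1, group 2 = condition 2. H0: μ_1 = μ_2; H1: μ_1 ≠ μ_2 (two-sample pooled-variance t-test, two-sided).
s_p² = [(40−1)·10.3² + (27−1)·14.4²]/(40+27−2) = 146.598
t = (133 − 138)/√[146.598·(1/40 + 1/27)] = -1.658
df = n₁ + n₂ − 2 = 65
Two-sided p-value ≈ 0.102
Since p ≈ 0.102 > α = 0.05, fail to reject H0; the evidence is not statistically significant.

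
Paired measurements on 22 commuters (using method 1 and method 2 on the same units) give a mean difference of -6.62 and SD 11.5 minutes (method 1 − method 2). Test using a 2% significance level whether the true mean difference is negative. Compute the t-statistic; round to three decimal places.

-2.700

H0: μ_d = 0; H1: μ_d < 0 (paired t-test on the differences, left-tailed).
t = d̄/(s_d/√n) = -6.62/(11.5/√22) = -2.700
df = n − 1 = 21
p-value = P(T ≤ -2.700) ≈ 0.007
Since p ≈ 0.007 < α = 0.02, reject H0; the evidence is statistically significant.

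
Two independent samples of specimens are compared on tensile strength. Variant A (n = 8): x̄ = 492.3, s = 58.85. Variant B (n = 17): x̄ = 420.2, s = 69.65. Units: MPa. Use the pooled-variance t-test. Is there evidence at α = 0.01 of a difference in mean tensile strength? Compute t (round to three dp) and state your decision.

t = 2.527; fail to reject H0

Let group 1 = variant A, group 2 = variant B. H0: μ_1 = μ_2; H1: μ_1 ≠ μ_2 (two-sample pooled-variance t-test, two-sided).
s_p² = [(8−1)·58.85² + (17−1)·69.65²]/(8+17−2) = 4428.75
t = (492.3 − 420.2)/√[4428.75·(1/8 + 1/17)] = 2.527
df = n₁ + n₂ − 2 = 23
Two-sided p-value ≈ 0.019
Since p ≈ 0.019 > α = 0.01, fail to reject H0; the data do not provide sufficient evidence against H0.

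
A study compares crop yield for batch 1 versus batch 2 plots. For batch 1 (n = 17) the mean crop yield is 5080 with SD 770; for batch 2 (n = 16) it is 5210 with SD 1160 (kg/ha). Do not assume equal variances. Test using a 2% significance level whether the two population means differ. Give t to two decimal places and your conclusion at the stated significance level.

Let group 1 = batch 1, group 2 = batch 2. H0: μ_1 = μ_2; H1: μ_1 ≠ μ_2 (Welch's two-sample t-test, two-sided).
t = (x̄_1 − x̄_2)/√(s_1²/n_1 + s_2²/n_2) = (5080 − 5210)/√(770²/17 + 1160²/16) = -0.38
Welch–Satterthwaite df ≈ 25.85
Two-sided p-value ≈ 0.709
Since p ≈ 0.709 > α = 0.02, fail to reject H0; the evidence is not statistically significant.

t = -0.38; fail to reject H0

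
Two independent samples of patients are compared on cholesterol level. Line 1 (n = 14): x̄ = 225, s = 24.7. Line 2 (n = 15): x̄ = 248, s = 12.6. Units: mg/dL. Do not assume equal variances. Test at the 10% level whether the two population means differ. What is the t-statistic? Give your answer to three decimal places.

Let group 1 = line 1, group 2 = line 2. H0: μ_1 = μ_2; H1: μ_1 ≠ μ_2 (Welch's two-sample t-test, two-sided).
t = (x̄_1 − x̄_2)/√(s_1²/n_1 + s_2²/n_2) = (225 − 248)/√(24.7²/14 + 12.6²/15) = -3.125
Welch–Satterthwaite df ≈ 19.04
Two-sided p-value ≈ 0.0056
Since p ≈ 0.0056 < α = 0.1, reject H0; the evidence is statistically significant.

-3.125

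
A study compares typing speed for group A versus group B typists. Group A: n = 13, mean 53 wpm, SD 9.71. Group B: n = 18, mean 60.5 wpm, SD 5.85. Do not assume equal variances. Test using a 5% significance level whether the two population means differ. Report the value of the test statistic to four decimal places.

-2.4789

Let group 1 = group A, group 2 = group B. H0: μ_1 = μ_2; H1: μ_1 ≠ μ_2 (Welch's two-sample t-test, two-sided).
t = (x̄_1 − x̄_2)/√(s_1²/n_1 + s_2²/n_2) = (53 − 60.5)/√(9.71²/13 + 5.85²/18) = -2.4789
Welch–Satterthwaite df ≈ 18.23
Two-sided p-value ≈ 0.0232
Since p ≈ 0.0232 < α = 0.05, reject H0; the evidence is statistically significant.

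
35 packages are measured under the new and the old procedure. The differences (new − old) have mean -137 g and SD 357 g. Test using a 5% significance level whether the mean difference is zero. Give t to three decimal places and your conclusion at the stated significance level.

t = -2.270; reject H0

H0: μ_d = 0; H1: μ_d ≠ 0 (paired t-test on the differences, two-sided).
t = d̄/(s_d/√n) = -137/(357/√35) = -2.270
df = n − 1 = 34
Two-sided p-value ≈ 0.0296
Since p ≈ 0.0296 < α = 0.05, reject H0; the evidence is statistically significant.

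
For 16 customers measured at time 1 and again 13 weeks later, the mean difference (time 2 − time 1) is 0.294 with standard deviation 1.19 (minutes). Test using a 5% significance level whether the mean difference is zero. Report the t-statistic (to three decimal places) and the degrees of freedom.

t = 0.988, df = 15

H0: μ_d = 0; H1: μ_d ≠ 0 (paired t-test on the differences, two-sided).
t = d̄/(s_d/√n) = 0.294/(1.19/√16) = 0.988
df = n − 1 = 15
Two-sided p-value ≈ 0.339
Since p ≈ 0.339 > α = 0.05, fail to reject H0; the evidence is not statistically significant.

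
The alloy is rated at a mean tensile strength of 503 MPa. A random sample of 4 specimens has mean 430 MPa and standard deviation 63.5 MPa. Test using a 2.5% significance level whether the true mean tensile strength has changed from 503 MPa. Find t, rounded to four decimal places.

H0: μ = 503; H1: μ ≠ 503 (one-sample t-test, two-sided).
t = (x̄ − μ₀)/(s/√n) = (430 − 503)/(63.5/√4) = -2.2992
df = n − 1 = 3
Two-sided p-value ≈ 0.105
Since p ≈ 0.105 > α = 0.025, fail to reject H0; the evidence is not statistically significant.

-2.2992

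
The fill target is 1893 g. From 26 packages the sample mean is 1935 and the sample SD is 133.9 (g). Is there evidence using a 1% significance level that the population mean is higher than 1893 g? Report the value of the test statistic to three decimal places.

1.599

H0: μ = 1893; H1: μ > 1893 (one-sample t-test, right-tailed).
t = (x̄ − μ₀)/(s/√n) = (1935 − 1893)/(133.9/√26) = 1.599
df = n − 1 = 25
p-value = P(T ≥ 1.599) ≈ 0.0611
Since p ≈ 0.0611 > α = 0.01, fail to reject H0; the evidence is not statistically significant.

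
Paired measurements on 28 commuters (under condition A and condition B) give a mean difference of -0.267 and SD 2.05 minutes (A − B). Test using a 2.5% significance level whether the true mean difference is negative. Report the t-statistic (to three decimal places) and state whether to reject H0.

t = -0.689; fail to reject H0

H0: μ_d = 0; H1: μ_d < 0 (paired t-test on the differences, left-tailed).
t = d̄/(s_d/√n) = -0.267/(2.05/√28) = -0.689
df = n − 1 = 27
p-value = P(T ≤ -0.689) ≈ 0.2483
Since p ≈ 0.2483 > α = 0.025, fail to reject H0; the data do not provide sufficient evidence against H0.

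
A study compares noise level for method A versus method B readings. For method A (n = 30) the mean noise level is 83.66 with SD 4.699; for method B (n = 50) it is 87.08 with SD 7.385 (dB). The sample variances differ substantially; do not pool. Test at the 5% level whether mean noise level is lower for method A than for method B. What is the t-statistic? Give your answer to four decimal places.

-2.5304

Let group 1 = method A, group 2 = method B. H0: μ_1 = μ_2; H1: μ_1 < μ_2 (Welch's two-sample t-test, left-tailed).
t = (x̄_1 − x̄_2)/√(s_1²/n_1 + s_2²/n_2) = (83.66 − 87.08)/√(4.699²/30 + 7.385²/50) = -2.5304
Welch–Satterthwaite df ≈ 77.68
p-value = P(T ≤ -2.5304) ≈ 0.0067
Since p ≈ 0.0067 < α = 0.05, reject H0; the evidence is statistically significant.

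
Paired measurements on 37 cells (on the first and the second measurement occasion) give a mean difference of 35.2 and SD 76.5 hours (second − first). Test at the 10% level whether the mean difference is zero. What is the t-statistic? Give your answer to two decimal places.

H0: μ_d = 0; H1: μ_d ≠ 0 (paired t-test on the differences, two-sided).
t = d̄/(s_d/√n) = 35.2/(76.5/√37) = 2.80
df = n − 1 = 36
Two-sided p-value ≈ 0.0082
Since p ≈ 0.0082 < α = 0.1, reject H0; the evidence is statistically significant.

2.80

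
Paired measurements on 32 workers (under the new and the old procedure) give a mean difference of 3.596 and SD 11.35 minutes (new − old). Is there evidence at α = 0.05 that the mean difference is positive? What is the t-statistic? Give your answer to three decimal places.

H0: μ_d = 0; H1: μ_d > 0 (paired t-test on the differences, right-tailed).
t = d̄/(s_d/√n) = 3.596/(11.35/√32) = 1.792
df = n − 1 = 31
p-value = P(T ≥ 1.792) ≈ 0.0414
Since p ≈ 0.0414 < α = 0.05, reject H0; the evidence is statistically significant.

1.792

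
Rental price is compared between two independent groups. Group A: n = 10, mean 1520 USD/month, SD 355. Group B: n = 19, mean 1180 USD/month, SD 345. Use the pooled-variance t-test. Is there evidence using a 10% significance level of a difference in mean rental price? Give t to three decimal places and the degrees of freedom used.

Let group 1 = group A, group 2 = group B. H0: μ_1 = μ_2; H1: μ_1 ≠ μ_2 (two-sample pooled-variance t-test, two-sided).
s_p² = [(10−1)·355² + (19−1)·345²]/(10+19−2) = 121358
t = (1520 − 1180)/√[121358·(1/10 + 1/19)] = 2.498
df = n₁ + n₂ − 2 = 27
Two-sided p-value ≈ 0.0189
Since p ≈ 0.0189 < α = 0.1, reject H0; the evidence is statistically significant.

t = 2.498, df = 27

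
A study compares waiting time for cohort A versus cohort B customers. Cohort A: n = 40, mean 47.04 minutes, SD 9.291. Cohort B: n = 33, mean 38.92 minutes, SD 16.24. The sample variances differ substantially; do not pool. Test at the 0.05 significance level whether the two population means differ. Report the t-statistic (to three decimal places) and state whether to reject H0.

Let group 1 = cohort A, group 2 = cohort B. H0: μ_1 = μ_2; H1: μ_1 ≠ μ_2 (Welch's two-sample t-test, two-sided).
t = (x̄_1 − x̄_2)/√(s_1²/n_1 + s_2²/n_2) = (47.04 − 38.92)/√(9.291²/40 + 16.24²/33) = 2.549
Welch–Satterthwaite df ≈ 48.70
Two-sided p-value ≈ 0.014
Since p ≈ 0.014 < α = 0.05, reject H0; the data support H1.

t = 2.549; reject H0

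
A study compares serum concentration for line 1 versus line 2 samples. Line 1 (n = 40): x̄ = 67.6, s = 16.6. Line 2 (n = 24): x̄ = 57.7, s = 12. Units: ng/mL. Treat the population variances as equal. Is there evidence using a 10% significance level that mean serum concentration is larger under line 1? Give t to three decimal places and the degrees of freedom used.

Let group 1 = line 1, group 2 = line 2. H0: μ_1 = μ_2; H1: μ_1 > μ_2 (two-sample pooled-variance t-test, right-tailed).
s_p² = [(40−1)·16.6² + (24−1)·12²]/(40+24−2) = 226.755
t = (67.6 − 57.7)/√[226.755·(1/40 + 1/24)] = 2.546
df = n₁ + n₂ − 2 = 62
p-value = P(T ≥ 2.546) ≈ 0.0067
Since p ≈ 0.0067 < α = 0.1, reject H0; the evidence is statistically significant.

t = 2.546, df = 62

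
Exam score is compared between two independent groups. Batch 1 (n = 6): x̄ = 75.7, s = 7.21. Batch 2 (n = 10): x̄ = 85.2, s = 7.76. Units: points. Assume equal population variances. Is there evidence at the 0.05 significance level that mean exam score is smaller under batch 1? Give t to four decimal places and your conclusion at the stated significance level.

t = -2.4308; reject H0

Let group 1 = batch 1, group 2 = batch 2. H0: μ_1 = μ_2; H1: μ_1 < μ_2 (two-sample pooled-variance t-test, left-tailed).
s_p² = [(6−1)·7.21² + (10−1)·7.76²]/(6+10−2) = 57.2771
t = (75.7 − 85.2)/√[57.2771·(1/6 + 1/10)] = -2.4308
df = n₁ + n₂ − 2 = 14
p-value = P(T ≤ -2.4308) ≈ 0.015
Since p ≈ 0.015 < α = 0.05, reject H0; the evidence is statistically significant.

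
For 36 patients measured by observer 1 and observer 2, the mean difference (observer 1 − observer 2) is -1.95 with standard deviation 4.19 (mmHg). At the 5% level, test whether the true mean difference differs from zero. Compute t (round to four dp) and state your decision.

H0: μ_d = 0; H1: μ_d ≠ 0 (paired t-test on the differences, two-sided).
t = d̄/(s_d/√n) = -1.95/(4.19/√36) = -2.7924
df = n − 1 = 35
Two-sided p-value ≈ 0.008
Since p ≈ 0.008 < α = 0.05, reject H0; the data support H1.

t = -2.7924; reject H0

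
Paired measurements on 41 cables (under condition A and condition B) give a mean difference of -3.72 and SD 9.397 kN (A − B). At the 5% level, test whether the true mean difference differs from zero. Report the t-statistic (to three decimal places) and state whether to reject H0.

H0: μ_d = 0; H1: μ_d ≠ 0 (paired t-test on the differences, two-sided).
t = d̄/(s_d/√n) = -3.72/(9.397/√41) = -2.535
df = n − 1 = 40
Two-sided p-value ≈ 0.015
Since p ≈ 0.015 < α = 0.05, reject H0; the data support H1.

t = -2.535; reject H0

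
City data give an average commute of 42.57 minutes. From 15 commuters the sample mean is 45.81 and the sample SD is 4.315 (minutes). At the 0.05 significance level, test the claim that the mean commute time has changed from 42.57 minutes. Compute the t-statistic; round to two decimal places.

H0: μ = 42.57; H1: μ ≠ 42.57 (one-sample t-test, two-sided).
t = (x̄ − μ₀)/(s/√n) = (45.81 − 42.57)/(4.315/√15) = 2.91
df = n − 1 = 14
Two-sided p-value ≈ 0.011
Since p ≈ 0.011 < α = 0.05, reject H0; the evidence is statistically significant.

2.91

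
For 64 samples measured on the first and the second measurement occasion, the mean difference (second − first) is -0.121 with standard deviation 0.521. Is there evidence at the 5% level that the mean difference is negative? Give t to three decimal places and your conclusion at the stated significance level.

H0: μ_d = 0; H1: μ_d < 0 (paired t-test on the differences, left-tailed).
t = d̄/(s_d/√n) = -0.121/(0.521/√64) = -1.858
df = n − 1 = 63
p-value = P(T ≤ -1.858) ≈ 0.0339
Since p ≈ 0.0339 < α = 0.05, reject H0; the data support H1.

t = -1.858; reject H0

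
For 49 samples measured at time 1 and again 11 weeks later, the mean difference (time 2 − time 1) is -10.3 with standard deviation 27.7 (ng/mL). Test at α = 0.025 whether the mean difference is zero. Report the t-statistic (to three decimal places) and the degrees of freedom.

H0: μ_d = 0; H1: μ_d ≠ 0 (paired t-test on the differences, two-sided).
t = d̄/(s_d/√n) = -10.3/(27.7/√49) = -2.603
df = n − 1 = 48
Two-sided p-value ≈ 0.012
Since p ≈ 0.012 < α = 0.025, reject H0; the evidence is statistically significant.

t = -2.603, df = 48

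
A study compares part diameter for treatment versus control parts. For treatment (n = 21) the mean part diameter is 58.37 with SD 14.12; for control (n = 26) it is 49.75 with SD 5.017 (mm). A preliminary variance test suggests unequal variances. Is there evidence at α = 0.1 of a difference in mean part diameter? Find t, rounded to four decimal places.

2.6650

Let group 1 = treatment, group 2 = control. H0: μ_1 = μ_2; H1: μ_1 ≠ μ_2 (Welch's two-sample t-test, two-sided).
t = (x̄_1 − x̄_2)/√(s_1²/n_1 + s_2²/n_2) = (58.37 − 49.75)/√(14.12²/21 + 5.017²/26) = 2.6650
Welch–Satterthwaite df ≈ 24.09
Two-sided p-value ≈ 0.0135
Since p ≈ 0.0135 < α = 0.1, reject H0; the evidence is statistically significant.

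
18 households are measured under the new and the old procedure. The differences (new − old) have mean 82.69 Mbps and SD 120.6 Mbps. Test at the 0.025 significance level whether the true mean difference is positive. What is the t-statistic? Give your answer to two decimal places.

H0: μ_d = 0; H1: μ_d > 0 (paired t-test on the differences, right-tailed).
t = d̄/(s_d/√n) = 82.69/(120.6/√18) = 2.91
df = n − 1 = 17
p-value = P(T ≥ 2.91) ≈ 0.0049
Since p ≈ 0.0049 < α = 0.025, reject H0; the data support H1.

2.91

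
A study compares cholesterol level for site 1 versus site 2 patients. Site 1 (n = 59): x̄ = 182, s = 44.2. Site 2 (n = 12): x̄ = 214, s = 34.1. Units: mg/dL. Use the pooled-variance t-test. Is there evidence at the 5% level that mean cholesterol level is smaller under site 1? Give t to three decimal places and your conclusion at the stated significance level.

Let group 1 = site 1, group 2 = site 2. H0: μ_1 = μ_2; H1: μ_1 < μ_2 (two-sample pooled-variance t-test, left-tailed).
s_p² = [(59−1)·44.2² + (12−1)·34.1²]/(59+12−2) = 1827.57
t = (182 − 214)/√[1827.57·(1/59 + 1/12)] = -2.364
df = n₁ + n₂ − 2 = 69
p-value = P(T ≤ -2.364) ≈ 0.010
Since p ≈ 0.010 < α = 0.05, reject H0; the evidence is statistically significant.

t = -2.364; reject H0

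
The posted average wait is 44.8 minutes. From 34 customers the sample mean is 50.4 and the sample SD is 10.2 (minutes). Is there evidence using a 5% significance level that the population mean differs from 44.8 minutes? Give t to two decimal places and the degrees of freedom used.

t = 3.20, df = 33

H0: μ = 44.8; H1: μ ≠ 44.8 (one-sample t-test, two-sided).
t = (x̄ − μ₀)/(s/√n) = (50.4 − 44.8)/(10.2/√34) = 3.20
df = n − 1 = 33
Two-sided p-value ≈ 0.0030
Since p ≈ 0.0030 < α = 0.05, reject H0; the data support H1.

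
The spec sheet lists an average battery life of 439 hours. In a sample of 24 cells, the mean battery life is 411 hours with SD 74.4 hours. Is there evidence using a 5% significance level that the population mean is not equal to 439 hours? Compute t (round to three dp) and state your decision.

H0: μ = 439; H1: μ ≠ 439 (one-sample t-test, two-sided).
t = (x̄ − μ₀)/(s/√n) = (411 − 439)/(74.4/√24) = -1.844
df = n − 1 = 23
Two-sided p-value ≈ 0.078
Since p ≈ 0.078 > α = 0.05, fail to reject H0; the evidence is not statistically significant.

t = -1.844; fail to reject H0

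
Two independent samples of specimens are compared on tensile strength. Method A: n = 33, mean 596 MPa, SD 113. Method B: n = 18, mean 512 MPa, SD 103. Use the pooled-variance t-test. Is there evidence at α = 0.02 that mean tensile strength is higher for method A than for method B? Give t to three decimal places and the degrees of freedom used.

t = 2.615, df = 49

Let group 1 = method A, group 2 = method B. H0: μ_1 = μ_2; H1: μ_1 > μ_2 (two-sample pooled-variance t-test, right-tailed).
s_p² = [(33−1)·113² + (18−1)·103²]/(33+18−2) = 12019.6
t = (596 − 512)/√[12019.6·(1/33 + 1/18)] = 2.615
df = n₁ + n₂ − 2 = 49
p-value = P(T ≥ 2.615) ≈ 0.0059
Since p ≈ 0.0059 < α = 0.02, reject H0; the data support H1.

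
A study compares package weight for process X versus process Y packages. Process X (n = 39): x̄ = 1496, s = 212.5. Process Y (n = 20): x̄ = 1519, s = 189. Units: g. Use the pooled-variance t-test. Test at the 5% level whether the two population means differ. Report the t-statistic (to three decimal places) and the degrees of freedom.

Let group 1 = process X, group 2 = process Y. H0: μ_1 = μ_2; H1: μ_1 ≠ μ_2 (two-sample pooled-variance t-test, two-sided).
s_p² = [(39−1)·212.5² + (20−1)·189²]/(39+20−2) = 42011.2
t = (1496 − 1519)/√[42011.2·(1/39 + 1/20)] = -0.408
df = n₁ + n₂ − 2 = 57
Two-sided p-value ≈ 0.685
Since p ≈ 0.685 > α = 0.05, fail to reject H0; the evidence is not statistically significant.

t = -0.408, df = 57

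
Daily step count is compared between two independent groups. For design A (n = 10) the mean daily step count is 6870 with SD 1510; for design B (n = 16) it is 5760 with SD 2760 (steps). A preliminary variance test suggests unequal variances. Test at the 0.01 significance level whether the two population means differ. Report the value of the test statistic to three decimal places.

Let group 1 = design A, group 2 = design B. H0: μ_1 = μ_2; H1: μ_1 ≠ μ_2 (Welch's two-sample t-test, two-sided).
t = (x̄_1 − x̄_2)/√(s_1²/n_1 + s_2²/n_2) = (6870 − 5760)/√(1510²/10 + 2760²/16) = 1.323
Welch–Satterthwaite df ≈ 23.73
Two-sided p-value ≈ 0.1985
Since p ≈ 0.1985 > α = 0.01, fail to reject H0; the data do not provide sufficient evidence against H0.

1.323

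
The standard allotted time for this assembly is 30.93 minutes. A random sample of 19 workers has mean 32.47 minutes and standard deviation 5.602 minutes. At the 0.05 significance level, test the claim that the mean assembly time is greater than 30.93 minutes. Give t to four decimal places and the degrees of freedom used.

t = 1.1983, df = 18

H0: μ = 30.93; H1: μ > 30.93 (one-sample t-test, right-tailed).
t = (x̄ − μ₀)/(s/√n) = (32.47 − 30.93)/(5.602/√19) = 1.1983
df = n − 1 = 18
p-value = P(T ≥ 1.1983) ≈ 0.1232
Since p ≈ 0.1232 > α = 0.05, fail to reject H0; the data do not provide sufficient evidence against H0.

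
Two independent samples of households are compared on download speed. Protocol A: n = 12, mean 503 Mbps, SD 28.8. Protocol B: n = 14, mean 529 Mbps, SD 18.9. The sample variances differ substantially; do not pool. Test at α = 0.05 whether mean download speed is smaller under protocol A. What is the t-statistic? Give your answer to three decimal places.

-2.673

Let group 1 = protocol A, group 2 = protocol B. H0: μ_1 = μ_2; H1: μ_1 < μ_2 (Welch's two-sample t-test, left-tailed).
t = (x̄_1 − x̄_2)/√(s_1²/n_1 + s_2²/n_2) = (503 − 529)/√(28.8²/12 + 18.9²/14) = -2.673
Welch–Satterthwaite df ≈ 18.49
p-value = P(T ≤ -2.673) ≈ 0.008
Since p ≈ 0.008 < α = 0.05, reject H0; the evidence is statistically significant.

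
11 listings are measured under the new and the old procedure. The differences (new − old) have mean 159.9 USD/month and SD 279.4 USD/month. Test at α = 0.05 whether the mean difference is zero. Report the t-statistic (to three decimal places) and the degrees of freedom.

t = 1.898, df = 10

H0: μ_d = 0; H1: μ_d ≠ 0 (paired t-test on the differences, two-sided).
t = d̄/(s_d/√n) = 159.9/(279.4/√11) = 1.898
df = n − 1 = 10
Two-sided p-value ≈ 0.087
Since p ≈ 0.087 > α = 0.05, fail to reject H0; the evidence is not statistically significant.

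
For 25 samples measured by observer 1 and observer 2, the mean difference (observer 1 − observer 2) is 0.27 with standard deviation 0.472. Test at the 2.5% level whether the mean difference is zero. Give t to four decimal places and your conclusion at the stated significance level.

t = 2.8602; reject H0

H0: μ_d = 0; H1: μ_d ≠ 0 (paired t-test on the differences, two-sided).
t = d̄/(s_d/√n) = 0.27/(0.472/√25) = 2.8602
df = n − 1 = 24
Two-sided p-value ≈ 0.0086
Since p ≈ 0.0086 < α = 0.025, reject H0; the data support H1.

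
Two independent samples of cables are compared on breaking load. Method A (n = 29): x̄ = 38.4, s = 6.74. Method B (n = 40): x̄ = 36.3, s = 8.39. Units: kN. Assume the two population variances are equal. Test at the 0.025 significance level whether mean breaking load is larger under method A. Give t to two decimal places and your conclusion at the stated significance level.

Let group 1 = method A, group 2 = method B. H0: μ_1 = μ_2; H1: μ_1 > μ_2 (two-sample pooled-variance t-test, right-tailed).
s_p² = [(29−1)·6.74² + (40−1)·8.39²]/(29+40−2) = 59.9592
t = (38.4 − 36.3)/√[59.9592·(1/29 + 1/40)] = 1.11
df = n₁ + n₂ − 2 = 67
p-value = P(T ≥ 1.11) ≈ 0.1351
Since p ≈ 0.1351 > α = 0.025, fail to reject H0; the data do not provide sufficient evidence against H0.

t = 1.11; fail to reject H0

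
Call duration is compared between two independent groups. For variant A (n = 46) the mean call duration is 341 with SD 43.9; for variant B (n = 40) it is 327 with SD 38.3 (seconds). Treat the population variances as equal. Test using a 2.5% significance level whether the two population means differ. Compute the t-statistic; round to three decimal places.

Let group 1 = variant A, group 2 = variant B. H0: μ_1 = μ_2; H1: μ_1 ≠ μ_2 (two-sample pooled-variance t-test, two-sided).
s_p² = [(46−1)·43.9² + (40−1)·38.3²]/(46+40−2) = 1713.49
t = (341 − 327)/√[1713.49·(1/46 + 1/40)] = 1.564
df = n₁ + n₂ − 2 = 84
Two-sided p-value ≈ 0.1215
Since p ≈ 0.1215 > α = 0.025, fail to reject H0; the data do not provide sufficient evidence against H0.

1.564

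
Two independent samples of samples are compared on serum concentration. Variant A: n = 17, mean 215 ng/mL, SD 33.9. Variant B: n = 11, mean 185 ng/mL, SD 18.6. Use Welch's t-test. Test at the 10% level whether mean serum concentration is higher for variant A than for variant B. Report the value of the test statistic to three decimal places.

Let group 1 = variant A, group 2 = variant B. H0: μ_1 = μ_2; H1: μ_1 > μ_2 (Welch's two-sample t-test, right-tailed).
t = (x̄_1 − x̄_2)/√(s_1²/n_1 + s_2²/n_2) = (215 − 185)/√(33.9²/17 + 18.6²/11) = 3.014
Welch–Satterthwaite df ≈ 25.51
p-value = P(T ≥ 3.014) ≈ 0.0029
Since p ≈ 0.0029 < α = 0.1, reject H0; the evidence is statistically significant.

3.014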